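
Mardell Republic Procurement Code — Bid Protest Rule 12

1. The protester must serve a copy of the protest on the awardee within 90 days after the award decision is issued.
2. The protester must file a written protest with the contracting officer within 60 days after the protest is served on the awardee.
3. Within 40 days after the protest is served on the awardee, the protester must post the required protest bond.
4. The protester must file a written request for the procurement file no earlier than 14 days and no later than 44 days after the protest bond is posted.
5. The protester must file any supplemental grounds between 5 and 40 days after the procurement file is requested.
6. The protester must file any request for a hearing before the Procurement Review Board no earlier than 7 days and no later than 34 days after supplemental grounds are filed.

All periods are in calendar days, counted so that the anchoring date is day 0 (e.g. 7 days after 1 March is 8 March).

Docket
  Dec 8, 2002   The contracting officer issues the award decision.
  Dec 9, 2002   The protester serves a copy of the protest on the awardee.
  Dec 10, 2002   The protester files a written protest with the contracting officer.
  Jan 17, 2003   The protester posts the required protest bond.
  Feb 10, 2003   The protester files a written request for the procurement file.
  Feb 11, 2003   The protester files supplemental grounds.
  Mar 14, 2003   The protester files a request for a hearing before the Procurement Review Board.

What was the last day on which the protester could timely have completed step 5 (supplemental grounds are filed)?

Step 5 runs from Feb 10, 2003, when the procurement file is requested. The window is 5–40 days after Feb 10, 2003; it closes on Mar 22, 2003.

Mar 22, 2003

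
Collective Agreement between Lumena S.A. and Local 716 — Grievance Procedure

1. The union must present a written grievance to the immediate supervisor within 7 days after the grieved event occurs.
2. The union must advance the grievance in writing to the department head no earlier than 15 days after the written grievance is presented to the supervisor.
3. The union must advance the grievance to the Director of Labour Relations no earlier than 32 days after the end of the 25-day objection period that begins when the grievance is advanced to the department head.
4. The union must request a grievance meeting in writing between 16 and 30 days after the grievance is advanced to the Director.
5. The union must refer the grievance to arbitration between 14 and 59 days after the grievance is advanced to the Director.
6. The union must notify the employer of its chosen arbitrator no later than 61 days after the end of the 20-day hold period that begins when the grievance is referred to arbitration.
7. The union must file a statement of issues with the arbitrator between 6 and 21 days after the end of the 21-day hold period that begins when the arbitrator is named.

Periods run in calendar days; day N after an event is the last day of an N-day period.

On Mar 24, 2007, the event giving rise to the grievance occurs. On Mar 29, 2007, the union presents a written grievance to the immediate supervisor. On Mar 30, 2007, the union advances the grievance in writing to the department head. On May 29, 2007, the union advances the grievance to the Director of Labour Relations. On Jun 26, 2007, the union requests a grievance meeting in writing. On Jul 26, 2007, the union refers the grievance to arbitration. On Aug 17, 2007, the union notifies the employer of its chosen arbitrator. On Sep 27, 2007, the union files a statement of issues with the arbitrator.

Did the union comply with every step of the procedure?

Step 1: 7 days after Mar 24, 2007 (when the grieved event occurs) is Mar 31, 2007; done Mar 29, 2007 — timely.
Step 2: the earliest permitted date is 15 days after Mar 29, 2007 (when the written grievance is presented to the supervisor), i.e. Apr 13, 2007; done Mar 30, 2007 — 14 days too early.

No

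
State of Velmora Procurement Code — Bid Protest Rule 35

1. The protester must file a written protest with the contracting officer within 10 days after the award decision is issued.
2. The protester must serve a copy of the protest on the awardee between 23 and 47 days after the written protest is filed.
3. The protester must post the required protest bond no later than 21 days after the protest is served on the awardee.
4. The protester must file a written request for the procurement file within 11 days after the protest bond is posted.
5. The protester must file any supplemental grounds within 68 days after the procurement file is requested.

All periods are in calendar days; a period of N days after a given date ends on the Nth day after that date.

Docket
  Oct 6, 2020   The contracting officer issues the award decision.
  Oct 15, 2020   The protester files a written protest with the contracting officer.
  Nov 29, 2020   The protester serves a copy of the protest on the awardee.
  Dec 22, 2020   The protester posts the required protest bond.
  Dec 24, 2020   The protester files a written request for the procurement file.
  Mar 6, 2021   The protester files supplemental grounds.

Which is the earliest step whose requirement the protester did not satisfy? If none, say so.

Step 1: 10 days after Oct 6, 2020 (when the award decision is issued) is Oct 16, 2020; completed Oct 15, 2020, before the deadline.
Step 2: the window is 23–47 days after Oct 15, 2020 (when the written protest is filed), so Nov 7, 2020 through Dec 1, 2020; done Nov 29, 2020 — within the window.
Step 3: 21 days after Nov 29, 2020 (when the protest is served on the awardee) is Dec 20, 2020; not done until Dec 22, 2020, 2 days after the deadline.
No need to go further; step 3 was not satisfied.

Step 3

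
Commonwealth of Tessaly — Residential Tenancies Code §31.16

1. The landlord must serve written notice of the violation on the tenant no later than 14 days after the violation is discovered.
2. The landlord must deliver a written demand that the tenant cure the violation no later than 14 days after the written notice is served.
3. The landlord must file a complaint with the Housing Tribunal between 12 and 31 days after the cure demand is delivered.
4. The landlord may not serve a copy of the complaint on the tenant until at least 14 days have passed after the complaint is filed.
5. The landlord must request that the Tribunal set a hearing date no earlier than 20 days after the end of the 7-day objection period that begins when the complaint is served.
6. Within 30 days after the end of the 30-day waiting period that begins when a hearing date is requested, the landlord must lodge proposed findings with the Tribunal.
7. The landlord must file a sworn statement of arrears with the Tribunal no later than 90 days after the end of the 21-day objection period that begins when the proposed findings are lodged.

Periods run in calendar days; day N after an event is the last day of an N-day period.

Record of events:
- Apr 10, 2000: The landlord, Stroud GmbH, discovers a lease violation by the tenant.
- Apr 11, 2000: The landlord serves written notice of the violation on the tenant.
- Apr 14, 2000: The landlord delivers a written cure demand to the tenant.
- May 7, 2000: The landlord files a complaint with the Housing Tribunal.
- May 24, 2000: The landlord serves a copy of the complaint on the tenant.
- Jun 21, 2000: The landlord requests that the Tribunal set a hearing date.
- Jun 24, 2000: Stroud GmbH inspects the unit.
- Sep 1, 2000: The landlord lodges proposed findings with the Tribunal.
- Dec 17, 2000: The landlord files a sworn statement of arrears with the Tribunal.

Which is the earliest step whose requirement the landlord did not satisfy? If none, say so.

Step 1: 14 days after Apr 10, 2000 (when the violation is discovered) is Apr 24, 2000; done Apr 11, 2000 — timely.
Step 2: 14 days after Apr 11, 2000 (when the written notice is served) is Apr 25, 2000; Apr 14, 2000 is within that limit.
Step 3: the window is 12–31 days after Apr 14, 2000 (when the cure demand is delivered), so Apr 26, 2000 through May 15, 2000; May 7, 2000 falls inside that range.
Step 4: the earliest permitted date is 14 days after May 7, 2000 (when the complaint is filed), i.e. May 21, 2000; done May 24, 2000 — permitted.
Step 5: the earliest permitted date is 20 days after May 31, 2000 (end of the 7-day objection period, which began when the complaint is served on May 24, 2000), i.e. Jun 20, 2000; Jun 21, 2000 is on or after that date.
Step 6: 30 days after Jul 21, 2000 (end of the 30-day waiting period, which began when a hearing date is requested on Jun 21, 2000) is Aug 20, 2000; done Sep 1, 2000 — 12 days late.
Later steps need not be reached.

Step 6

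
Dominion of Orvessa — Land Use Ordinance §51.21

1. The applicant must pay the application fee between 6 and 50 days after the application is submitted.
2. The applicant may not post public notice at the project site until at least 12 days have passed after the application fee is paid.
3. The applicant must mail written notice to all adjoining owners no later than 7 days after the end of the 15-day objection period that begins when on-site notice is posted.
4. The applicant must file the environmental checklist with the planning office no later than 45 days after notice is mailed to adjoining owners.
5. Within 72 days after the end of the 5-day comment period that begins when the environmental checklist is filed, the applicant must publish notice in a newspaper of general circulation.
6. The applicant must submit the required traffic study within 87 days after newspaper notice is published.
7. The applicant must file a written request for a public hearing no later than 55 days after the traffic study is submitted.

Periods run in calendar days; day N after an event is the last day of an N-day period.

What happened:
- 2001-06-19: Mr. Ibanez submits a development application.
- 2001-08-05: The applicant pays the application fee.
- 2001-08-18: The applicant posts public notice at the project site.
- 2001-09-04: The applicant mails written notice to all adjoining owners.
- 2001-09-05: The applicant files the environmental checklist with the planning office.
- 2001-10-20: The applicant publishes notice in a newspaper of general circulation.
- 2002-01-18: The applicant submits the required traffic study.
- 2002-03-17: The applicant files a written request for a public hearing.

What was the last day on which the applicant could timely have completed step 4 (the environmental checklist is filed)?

Step 4 runs from 2001-09-04, when notice is mailed to adjoining owners. 45 days after 2001-09-04 is 2001-10-19.

2001-10-19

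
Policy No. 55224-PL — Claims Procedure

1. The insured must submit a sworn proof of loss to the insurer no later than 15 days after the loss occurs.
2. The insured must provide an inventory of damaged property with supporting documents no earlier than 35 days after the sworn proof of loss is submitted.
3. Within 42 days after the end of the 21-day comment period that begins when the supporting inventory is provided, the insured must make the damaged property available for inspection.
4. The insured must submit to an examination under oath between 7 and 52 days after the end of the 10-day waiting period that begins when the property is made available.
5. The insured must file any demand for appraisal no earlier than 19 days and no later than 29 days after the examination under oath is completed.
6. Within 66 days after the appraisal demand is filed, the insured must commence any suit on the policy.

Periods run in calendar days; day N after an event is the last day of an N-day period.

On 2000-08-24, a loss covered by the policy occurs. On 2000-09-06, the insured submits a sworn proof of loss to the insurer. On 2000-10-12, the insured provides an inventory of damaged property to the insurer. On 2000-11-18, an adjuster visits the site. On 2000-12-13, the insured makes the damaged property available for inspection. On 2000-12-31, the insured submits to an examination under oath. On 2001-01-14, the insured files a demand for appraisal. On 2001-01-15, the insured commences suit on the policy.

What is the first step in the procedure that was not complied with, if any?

(1) due by 2000-08-24 + 15 days = 2000-09-08; done 2000-09-06 — timely.
(2) permitted from 2000-09-06 + 35 days = 2000-10-11 onward; 2000-10-12 is on or after that date.
(3) due by 2000-11-02 + 42 days = 2000-12-14; 2000-12-13 is within that limit.
(4) the permitted window runs from 2000-12-23 + 7 = 2000-12-30 to 2000-12-23 + 52 = 2001-02-13; 2000-12-31 falls inside that range.
(5) the permitted window runs from 2000-12-31 + 19 = 2001-01-19 to 2000-12-31 + 29 = 2001-01-29; 2001-01-14 is 5 days too early.
No need to go further; step 5 was not satisfied.

Step 5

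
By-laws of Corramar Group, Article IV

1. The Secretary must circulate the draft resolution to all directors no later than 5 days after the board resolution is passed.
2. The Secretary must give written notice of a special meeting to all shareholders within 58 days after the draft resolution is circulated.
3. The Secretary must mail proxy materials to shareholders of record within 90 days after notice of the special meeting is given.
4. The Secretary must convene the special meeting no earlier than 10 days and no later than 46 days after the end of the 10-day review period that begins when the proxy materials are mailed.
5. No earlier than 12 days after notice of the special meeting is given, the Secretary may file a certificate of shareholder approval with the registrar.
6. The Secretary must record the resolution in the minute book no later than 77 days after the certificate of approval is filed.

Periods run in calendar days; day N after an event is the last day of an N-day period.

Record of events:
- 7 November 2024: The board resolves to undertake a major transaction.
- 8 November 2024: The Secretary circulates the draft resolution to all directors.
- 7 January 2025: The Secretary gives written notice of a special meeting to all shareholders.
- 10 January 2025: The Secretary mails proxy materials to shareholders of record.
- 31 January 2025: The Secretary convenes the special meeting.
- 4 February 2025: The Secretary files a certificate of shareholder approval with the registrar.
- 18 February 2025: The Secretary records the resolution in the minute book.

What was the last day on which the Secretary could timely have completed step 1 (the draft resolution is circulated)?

12 November 2024

Step 1 runs from 7 November 2024, when the board resolution is passed. 5 days after 7 November 2024 is 12 November 2024.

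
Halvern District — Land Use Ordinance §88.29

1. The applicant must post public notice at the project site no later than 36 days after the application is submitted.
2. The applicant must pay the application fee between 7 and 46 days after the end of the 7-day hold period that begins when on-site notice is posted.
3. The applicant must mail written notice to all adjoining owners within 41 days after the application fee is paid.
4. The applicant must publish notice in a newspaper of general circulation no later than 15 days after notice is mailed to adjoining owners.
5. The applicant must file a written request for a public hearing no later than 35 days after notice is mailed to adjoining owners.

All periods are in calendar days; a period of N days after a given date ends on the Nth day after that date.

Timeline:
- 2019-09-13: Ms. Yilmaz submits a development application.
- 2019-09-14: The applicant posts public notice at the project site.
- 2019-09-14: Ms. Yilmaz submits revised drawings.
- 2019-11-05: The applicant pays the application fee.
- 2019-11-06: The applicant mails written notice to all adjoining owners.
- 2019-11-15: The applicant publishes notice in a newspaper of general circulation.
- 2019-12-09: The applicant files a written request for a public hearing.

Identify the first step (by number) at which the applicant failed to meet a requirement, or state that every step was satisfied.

None — every step was satisfied

Step 1 — counting 36 days from 2019-09-13 (when the application is submitted) gives a deadline of 2019-10-19; completed 2019-09-14, before the deadline.
Step 2 — 7 and 46 days from 2019-09-21 (end of the 7-day hold period, which began when on-site notice is posted on 2019-09-14) are 2019-09-28 and 2019-11-06 respectively; done 2019-11-05, which is between those dates.
Step 3 — counting 41 days from 2019-11-05 (when the application fee is paid) gives a deadline of 2019-12-16; done 2019-11-06 — timely.
Step 4 — counting 15 days from 2019-11-06 (when notice is mailed to adjoining owners) gives a deadline of 2019-11-21; completed 2019-11-15, before the deadline.
Step 5 — counting 35 days from 2019-11-06 (when notice is mailed to adjoining owners) gives a deadline of 2019-12-11; completed 2019-12-09, before the deadline.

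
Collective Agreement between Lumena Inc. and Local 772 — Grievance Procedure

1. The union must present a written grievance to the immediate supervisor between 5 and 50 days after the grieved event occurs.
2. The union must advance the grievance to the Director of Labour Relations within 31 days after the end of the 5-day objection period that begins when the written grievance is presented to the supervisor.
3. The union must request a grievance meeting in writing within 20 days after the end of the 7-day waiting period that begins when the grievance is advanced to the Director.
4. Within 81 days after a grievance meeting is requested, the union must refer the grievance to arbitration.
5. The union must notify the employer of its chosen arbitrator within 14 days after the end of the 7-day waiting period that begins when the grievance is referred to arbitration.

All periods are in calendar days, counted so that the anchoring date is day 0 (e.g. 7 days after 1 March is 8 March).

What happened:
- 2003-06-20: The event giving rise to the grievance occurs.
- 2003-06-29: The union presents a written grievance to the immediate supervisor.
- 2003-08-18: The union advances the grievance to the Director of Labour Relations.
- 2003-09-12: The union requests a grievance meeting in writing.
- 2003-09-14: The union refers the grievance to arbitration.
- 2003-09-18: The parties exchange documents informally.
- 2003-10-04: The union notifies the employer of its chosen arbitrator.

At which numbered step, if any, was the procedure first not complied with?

(1) the permitted window runs from 2003-06-20 + 5 = 2003-06-25 to 2003-06-20 + 50 = 2003-08-09; done 2003-06-29, which is between those dates.
(2) due by 2003-07-04 + 31 days = 2003-08-04; 2003-08-18 misses that deadline by 14 days.

Step 2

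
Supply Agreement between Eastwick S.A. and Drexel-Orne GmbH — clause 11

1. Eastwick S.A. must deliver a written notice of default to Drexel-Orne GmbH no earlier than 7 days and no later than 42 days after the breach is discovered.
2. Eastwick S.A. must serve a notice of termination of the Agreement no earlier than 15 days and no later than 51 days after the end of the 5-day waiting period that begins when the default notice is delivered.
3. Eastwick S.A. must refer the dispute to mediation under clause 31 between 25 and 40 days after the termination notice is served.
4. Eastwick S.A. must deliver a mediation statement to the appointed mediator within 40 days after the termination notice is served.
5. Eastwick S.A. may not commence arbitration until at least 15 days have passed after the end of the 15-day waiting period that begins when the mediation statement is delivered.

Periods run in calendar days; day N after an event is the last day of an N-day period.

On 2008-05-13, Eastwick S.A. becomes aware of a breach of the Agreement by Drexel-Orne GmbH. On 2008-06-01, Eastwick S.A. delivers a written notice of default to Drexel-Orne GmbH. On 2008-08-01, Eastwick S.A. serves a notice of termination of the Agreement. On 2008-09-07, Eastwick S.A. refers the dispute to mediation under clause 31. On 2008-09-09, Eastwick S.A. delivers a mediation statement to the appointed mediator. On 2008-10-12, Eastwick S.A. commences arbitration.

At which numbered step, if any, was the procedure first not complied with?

Step 2

(1) the permitted window runs from 2008-05-13 + 7 = 2008-05-20 to 2008-05-13 + 42 = 2008-06-24; done 2008-06-01, which is between those dates.
(2) the permitted window runs from 2008-06-06 + 15 = 2008-06-21 to 2008-06-06 + 51 = 2008-07-27; done 2008-08-01 — 5 days after the window closed.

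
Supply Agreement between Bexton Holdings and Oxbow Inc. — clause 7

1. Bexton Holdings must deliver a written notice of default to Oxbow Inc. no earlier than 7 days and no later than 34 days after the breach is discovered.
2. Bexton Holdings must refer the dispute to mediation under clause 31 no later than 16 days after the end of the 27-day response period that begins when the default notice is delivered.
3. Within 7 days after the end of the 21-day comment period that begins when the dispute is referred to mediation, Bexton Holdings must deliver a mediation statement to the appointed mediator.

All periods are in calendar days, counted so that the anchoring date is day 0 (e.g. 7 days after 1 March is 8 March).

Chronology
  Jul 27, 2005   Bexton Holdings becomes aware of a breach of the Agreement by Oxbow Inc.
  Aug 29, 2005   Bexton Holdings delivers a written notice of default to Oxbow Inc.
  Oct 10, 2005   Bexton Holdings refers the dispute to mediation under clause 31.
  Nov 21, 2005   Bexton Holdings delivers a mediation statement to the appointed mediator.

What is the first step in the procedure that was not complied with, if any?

(1) the permitted window runs from Jul 27, 2005 + 7 = Aug 3, 2005 to Jul 27, 2005 + 34 = Aug 30, 2005; Aug 29, 2005 falls inside that range.
(2) due by Sep 25, 2005 + 16 days = Oct 11, 2005; done Oct 10, 2005 — timely.
(3) due by Oct 31, 2005 + 7 days = Nov 7, 2005; done Nov 21, 2005 — 14 days late.

Step 3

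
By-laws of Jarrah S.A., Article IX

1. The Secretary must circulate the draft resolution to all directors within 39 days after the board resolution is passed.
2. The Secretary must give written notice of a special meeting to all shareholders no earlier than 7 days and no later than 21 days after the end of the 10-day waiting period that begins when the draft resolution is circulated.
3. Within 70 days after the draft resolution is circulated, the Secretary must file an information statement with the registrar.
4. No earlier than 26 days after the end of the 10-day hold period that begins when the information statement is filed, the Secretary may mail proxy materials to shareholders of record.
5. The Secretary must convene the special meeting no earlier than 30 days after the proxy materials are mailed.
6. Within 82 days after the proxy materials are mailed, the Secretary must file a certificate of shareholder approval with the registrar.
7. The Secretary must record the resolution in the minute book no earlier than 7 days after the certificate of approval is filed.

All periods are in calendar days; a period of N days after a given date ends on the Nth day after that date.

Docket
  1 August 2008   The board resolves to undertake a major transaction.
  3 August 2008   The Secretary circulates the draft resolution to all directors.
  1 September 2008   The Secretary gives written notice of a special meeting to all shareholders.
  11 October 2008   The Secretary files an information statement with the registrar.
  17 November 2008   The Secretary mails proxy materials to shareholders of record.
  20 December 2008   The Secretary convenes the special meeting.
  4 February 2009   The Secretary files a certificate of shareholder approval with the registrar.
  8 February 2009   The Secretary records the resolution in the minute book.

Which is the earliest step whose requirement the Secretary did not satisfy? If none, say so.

(1) due by 1 August 2008 + 39 days = 9 September 2008; 3 August 2008 is within that limit.
(2) the permitted window runs from 13 August 2008 + 7 = 20 August 2008 to 13 August 2008 + 21 = 3 September 2008; 1 September 2008 falls inside that range.
(3) due by 3 August 2008 + 70 days = 12 October 2008; done 11 October 2008 — timely.
(4) permitted from 21 October 2008 + 26 days = 16 November 2008 onward; done 17 November 2008 — permitted.
(5) permitted from 17 November 2008 + 30 days = 17 December 2008 onward; done 20 December 2008, after the minimum wait.
(6) due by 17 November 2008 + 82 days = 7 February 2009; 4 February 2009 is within that limit.
(7) permitted from 4 February 2009 + 7 days = 11 February 2009 onward; acted on 8 February 2009, 3 days prematurely.
The procedure was therefore not followed at step 7.

Step 7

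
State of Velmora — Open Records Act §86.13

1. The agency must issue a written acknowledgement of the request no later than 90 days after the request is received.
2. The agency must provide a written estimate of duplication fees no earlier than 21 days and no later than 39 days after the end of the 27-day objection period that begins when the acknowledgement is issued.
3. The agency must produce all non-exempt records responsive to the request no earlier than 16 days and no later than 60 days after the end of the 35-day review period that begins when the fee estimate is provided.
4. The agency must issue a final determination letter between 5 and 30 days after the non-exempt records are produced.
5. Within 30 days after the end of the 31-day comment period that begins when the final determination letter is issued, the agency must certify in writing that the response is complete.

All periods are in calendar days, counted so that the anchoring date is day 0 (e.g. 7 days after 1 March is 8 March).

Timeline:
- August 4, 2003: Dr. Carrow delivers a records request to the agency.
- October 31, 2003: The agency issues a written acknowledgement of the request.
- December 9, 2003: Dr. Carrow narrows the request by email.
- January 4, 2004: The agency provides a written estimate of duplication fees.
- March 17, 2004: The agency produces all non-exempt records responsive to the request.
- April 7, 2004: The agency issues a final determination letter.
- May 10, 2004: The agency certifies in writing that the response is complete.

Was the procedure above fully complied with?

Yes

Step 1 — counting 90 days from August 4, 2003 (when the request is received) gives a deadline of November 2, 2003; October 31, 2003 is within that limit.
Step 2 — 21 and 39 days from November 27, 2003 (end of the 27-day objection period, which began when the acknowledgement is issued on October 31, 2003) are December 18, 2003 and January 5, 2004 respectively; done January 4, 2004 — within the window.
Step 3 — 16 and 60 days from February 8, 2004 (end of the 35-day review period, which began when the fee estimate is provided on January 4, 2004) are February 24, 2004 and April 8, 2004 respectively; done March 17, 2004 — within the window.
Step 4 — 5 and 30 days from March 17, 2004 (when the non-exempt records are produced) are March 22, 2004 and April 16, 2004 respectively; done April 7, 2004 — within the window.
Step 5 — counting 30 days from May 8, 2004 (end of the 31-day comment period, which began when the final determination letter is issued on April 7, 2004) gives a deadline of June 7, 2004; May 10, 2004 is within that limit.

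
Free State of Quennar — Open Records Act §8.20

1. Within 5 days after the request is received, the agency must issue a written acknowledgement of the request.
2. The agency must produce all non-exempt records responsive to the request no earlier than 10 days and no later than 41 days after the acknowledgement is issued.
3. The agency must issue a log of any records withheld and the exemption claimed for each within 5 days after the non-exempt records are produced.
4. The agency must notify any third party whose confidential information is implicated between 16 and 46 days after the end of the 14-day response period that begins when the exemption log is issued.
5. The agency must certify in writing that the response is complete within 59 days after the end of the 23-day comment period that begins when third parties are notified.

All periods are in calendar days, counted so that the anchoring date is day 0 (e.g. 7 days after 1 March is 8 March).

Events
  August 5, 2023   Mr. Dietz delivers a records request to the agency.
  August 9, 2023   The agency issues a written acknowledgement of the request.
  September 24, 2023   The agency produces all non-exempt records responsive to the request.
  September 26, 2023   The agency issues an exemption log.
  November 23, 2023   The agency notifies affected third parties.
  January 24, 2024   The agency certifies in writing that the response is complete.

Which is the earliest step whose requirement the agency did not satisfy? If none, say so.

Step 2

Step 1: 5 days after August 5, 2023 (when the request is received) is August 10, 2023; done August 9, 2023 — timely.
Step 2: the window is 10–41 days after August 9, 2023 (when the acknowledgement is issued), so August 19, 2023 through September 19, 2023; done September 24, 2023 — 5 days after the window closed.
That is the first point of non-compliance.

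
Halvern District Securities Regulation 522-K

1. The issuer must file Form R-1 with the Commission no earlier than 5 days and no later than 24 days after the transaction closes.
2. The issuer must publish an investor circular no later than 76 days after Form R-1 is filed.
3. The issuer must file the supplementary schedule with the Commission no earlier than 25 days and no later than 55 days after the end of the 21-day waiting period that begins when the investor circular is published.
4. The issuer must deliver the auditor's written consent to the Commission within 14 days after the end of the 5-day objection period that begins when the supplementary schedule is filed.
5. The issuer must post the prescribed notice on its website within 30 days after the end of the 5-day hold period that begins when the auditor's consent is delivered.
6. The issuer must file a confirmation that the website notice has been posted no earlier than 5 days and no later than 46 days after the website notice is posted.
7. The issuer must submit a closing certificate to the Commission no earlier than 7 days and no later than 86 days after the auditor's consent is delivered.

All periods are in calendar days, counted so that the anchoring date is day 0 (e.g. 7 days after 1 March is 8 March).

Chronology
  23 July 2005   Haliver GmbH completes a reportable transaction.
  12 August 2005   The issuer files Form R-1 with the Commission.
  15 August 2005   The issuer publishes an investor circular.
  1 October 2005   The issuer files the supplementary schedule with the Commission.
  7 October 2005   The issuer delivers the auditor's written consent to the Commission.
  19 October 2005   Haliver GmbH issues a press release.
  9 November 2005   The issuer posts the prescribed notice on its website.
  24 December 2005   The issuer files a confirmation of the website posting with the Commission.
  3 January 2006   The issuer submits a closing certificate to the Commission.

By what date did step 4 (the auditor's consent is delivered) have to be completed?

The supplementary schedule is filed on 1 October 2005; the 5-day objection period therefore ends 6 October 2005, and step 4 runs from that date. 14 days after 6 October 2005 is 20 October 2005.

20 October 2005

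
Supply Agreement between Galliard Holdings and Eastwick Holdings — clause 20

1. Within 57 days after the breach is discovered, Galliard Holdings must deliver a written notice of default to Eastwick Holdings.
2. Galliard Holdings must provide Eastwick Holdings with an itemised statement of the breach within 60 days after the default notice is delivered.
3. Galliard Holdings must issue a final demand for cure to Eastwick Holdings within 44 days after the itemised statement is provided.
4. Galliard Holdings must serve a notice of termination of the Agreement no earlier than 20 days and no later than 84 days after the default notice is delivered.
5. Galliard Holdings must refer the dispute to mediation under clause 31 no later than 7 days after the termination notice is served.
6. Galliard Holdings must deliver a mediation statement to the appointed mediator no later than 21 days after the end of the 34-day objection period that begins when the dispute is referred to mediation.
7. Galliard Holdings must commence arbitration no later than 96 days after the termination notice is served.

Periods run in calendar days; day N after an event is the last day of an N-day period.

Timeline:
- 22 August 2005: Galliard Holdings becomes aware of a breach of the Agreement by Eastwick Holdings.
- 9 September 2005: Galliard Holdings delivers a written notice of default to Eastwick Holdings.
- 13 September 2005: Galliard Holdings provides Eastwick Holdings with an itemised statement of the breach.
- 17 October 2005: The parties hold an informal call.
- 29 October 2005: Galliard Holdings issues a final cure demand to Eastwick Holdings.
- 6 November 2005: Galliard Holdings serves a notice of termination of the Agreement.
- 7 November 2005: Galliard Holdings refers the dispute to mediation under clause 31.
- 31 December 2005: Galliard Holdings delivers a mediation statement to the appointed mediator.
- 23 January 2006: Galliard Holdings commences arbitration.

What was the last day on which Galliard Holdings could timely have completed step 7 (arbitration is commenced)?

Step 7 runs from 6 November 2005, when the termination notice is served. 96 days after 6 November 2005 is 10 February 2006.

10 February 2006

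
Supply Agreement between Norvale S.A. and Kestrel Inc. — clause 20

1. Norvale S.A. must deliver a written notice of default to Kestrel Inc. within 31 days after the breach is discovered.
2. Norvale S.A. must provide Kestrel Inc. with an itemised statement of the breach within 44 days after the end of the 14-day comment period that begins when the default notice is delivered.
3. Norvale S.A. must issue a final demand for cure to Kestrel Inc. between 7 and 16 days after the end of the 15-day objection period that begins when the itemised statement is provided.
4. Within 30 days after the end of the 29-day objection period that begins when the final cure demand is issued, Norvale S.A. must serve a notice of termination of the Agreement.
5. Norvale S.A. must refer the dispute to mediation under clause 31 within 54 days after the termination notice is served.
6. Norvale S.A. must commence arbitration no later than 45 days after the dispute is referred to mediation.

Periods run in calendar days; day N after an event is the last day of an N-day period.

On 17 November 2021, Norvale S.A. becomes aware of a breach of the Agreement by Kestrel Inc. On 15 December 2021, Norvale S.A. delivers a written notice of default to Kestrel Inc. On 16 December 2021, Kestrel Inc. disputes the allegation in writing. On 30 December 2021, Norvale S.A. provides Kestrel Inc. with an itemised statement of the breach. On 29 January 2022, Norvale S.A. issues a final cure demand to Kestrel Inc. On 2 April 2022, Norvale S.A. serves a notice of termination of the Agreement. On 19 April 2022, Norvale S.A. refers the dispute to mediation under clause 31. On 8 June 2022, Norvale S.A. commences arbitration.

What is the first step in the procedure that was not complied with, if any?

Step 4

(1) due by 17 November 2021 + 31 days = 18 December 2021; completed 15 December 2021, before the deadline.
(2) due by 29 December 2021 + 44 days = 11 February 2022; completed 30 December 2021, before the deadline.
(3) the permitted window runs from 14 January 2022 + 7 = 21 January 2022 to 14 January 2022 + 16 = 30 January 2022; 29 January 2022 falls inside that range.
(4) due by 27 February 2022 + 30 days = 29 March 2022; 2 April 2022 misses that deadline by 4 days.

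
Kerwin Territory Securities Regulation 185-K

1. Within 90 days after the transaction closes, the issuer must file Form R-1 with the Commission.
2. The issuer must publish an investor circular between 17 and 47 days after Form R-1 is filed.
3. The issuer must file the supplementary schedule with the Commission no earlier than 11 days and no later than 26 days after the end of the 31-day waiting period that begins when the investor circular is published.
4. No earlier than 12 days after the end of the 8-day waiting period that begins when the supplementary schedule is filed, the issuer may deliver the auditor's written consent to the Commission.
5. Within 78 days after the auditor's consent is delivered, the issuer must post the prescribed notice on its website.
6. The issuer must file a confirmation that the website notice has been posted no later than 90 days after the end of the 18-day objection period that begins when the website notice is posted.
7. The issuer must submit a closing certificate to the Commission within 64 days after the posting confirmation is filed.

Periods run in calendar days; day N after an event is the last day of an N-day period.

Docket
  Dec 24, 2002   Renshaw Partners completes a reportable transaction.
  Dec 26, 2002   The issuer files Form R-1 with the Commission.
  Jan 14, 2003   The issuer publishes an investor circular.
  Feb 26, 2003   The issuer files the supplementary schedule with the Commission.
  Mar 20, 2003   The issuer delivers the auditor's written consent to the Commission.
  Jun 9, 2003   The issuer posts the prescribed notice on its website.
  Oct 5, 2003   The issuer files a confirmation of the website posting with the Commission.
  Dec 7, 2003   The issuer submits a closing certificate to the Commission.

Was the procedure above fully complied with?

Step 1 — counting 90 days from Dec 24, 2002 (when the transaction closes) gives a deadline of Mar 24, 2003; Dec 26, 2002 is within that limit.
Step 2 — 17 and 47 days from Dec 26, 2002 (when Form R-1 is filed) are Jan 12, 2003 and Feb 11, 2003 respectively; done Jan 14, 2003, which is between those dates.
Step 3 — 11 and 26 days from Feb 14, 2003 (end of the 31-day waiting period, which began when the investor circular is published on Jan 14, 2003) are Feb 25, 2003 and Mar 12, 2003 respectively; Feb 26, 2003 falls inside that range.
Step 4 — must wait 12 days from Mar 6, 2003 (end of the 8-day waiting period, which began when the supplementary schedule is filed on Feb 26, 2003), so not before Mar 18, 2003; done Mar 20, 2003 — permitted.
Step 5 — counting 78 days from Mar 20, 2003 (when the auditor's consent is delivered) gives a deadline of Jun 6, 2003; Jun 9, 2003 misses that deadline by 3 days.
The procedure was therefore not followed at step 5.

No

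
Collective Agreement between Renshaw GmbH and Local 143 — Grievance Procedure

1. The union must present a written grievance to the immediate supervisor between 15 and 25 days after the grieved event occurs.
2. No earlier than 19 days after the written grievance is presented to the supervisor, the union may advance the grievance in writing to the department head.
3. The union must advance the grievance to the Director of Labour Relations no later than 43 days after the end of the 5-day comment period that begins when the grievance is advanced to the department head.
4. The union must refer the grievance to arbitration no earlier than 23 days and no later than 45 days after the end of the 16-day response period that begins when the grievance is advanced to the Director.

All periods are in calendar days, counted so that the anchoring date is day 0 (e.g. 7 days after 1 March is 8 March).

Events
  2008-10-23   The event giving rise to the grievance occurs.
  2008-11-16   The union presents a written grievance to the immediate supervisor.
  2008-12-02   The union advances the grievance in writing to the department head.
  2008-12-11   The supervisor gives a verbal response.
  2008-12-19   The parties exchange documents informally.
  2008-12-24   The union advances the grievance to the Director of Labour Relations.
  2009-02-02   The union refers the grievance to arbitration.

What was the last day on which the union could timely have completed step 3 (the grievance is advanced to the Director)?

The grievance is advanced to the department head on 2008-12-02; the 5-day comment period therefore ends 2008-12-07, and step 3 runs from that date. 43 days after 2008-12-07 is 2009-01-19.

2009-01-19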